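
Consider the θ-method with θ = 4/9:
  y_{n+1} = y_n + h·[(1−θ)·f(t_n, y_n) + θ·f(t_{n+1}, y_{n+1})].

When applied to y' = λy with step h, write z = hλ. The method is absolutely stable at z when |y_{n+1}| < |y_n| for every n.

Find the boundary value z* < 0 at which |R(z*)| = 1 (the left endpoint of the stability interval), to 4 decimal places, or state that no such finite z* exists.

On y'=λy, z=hλ:
  y_{n+1} = y_n + z·[5/9·y_n + 4/9·y_{n+1}] ⇒ (1 − 4/9z)y_{n+1} = (1 + 5/9z)y_n
  so R(z) = (1 + 5/9z)/(1 − 4/9z).

Need |R(x)|<1, x<0.
x=-0.83: |R|=0.3937
R=−1: 1+5/9x = −1+4/9x ⇒ -1/9x=2 ⇒ x=2/(-1/9)=-18.0000
Confirm numerically:
  x=-16.098: |R|=0.97408 <1
  x=-14.953: |R|=0.95572 <1
  x=-14.555: |R|=0.94875 <1
  x=-8.884: |R|=0.79531 <1
  x=-18.318: |R|=1.00387 >1
  x=-18.143: |R|=1.00175 >1
So |R|<1 on (-18.0000, 0).

z* = -18.0000.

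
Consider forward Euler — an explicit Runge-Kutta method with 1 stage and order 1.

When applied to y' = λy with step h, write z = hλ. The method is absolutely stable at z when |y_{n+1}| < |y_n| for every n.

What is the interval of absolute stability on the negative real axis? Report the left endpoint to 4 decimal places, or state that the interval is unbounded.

(-2.0000, 0).

With y'=λy (z=hλ):
  order 1, 1-stage ⇒ R(z)=1+z
  (e.g. R(-0.61)=0.39000, |R|=0.39000)

Need |R(x)|<1, x<0.
x=-0.61: |R|=0.3900
|R(-1.92)|=0.9200 |R(-1.05)|=0.0500 |R(-0.76)|=0.2400
Bisect:
  x_lo=-2.5138 |R|=1.5138  x_hi=-0.2980 |R|=0.7020
  mid=-1.40586 |R|=0.40586 →hi
  mid=-1.95981 |R|=0.95981 →hi
  mid=-2.23678 |R|=1.23678 →lo
  mid=-2.09830 |R|=1.09830 →lo
  mid=-2.02905 |R|=1.02905 →lo
  mid=-1.99443 |R|=0.99443 →hi
  mid=-2.01174 |R|=1.01174 →lo
  mid=-2.00309 |R|=1.00309 →lo
  mid=-1.99876 |R|=0.99876 →hi
  ...
  [-2.00011,-1.99998] ⇒ x*=-2.0000
So |R|<1 on (-2.0000, 0).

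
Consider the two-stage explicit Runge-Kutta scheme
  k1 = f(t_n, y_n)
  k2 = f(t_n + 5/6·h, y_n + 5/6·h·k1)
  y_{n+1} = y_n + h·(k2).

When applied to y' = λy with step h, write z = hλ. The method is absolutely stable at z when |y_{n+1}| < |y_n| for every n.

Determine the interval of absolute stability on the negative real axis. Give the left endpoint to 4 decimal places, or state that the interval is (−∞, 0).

(-1.2000, 0).

With y'=λy (z=hλ):
  k1=λy_n ⇒ h·k1=z·y_n;  k2=λ(1+5/6z)y_n ⇒ h·k2=z(1+5/6z)y_n
  y_{n+1}/y_n = 1 + z(1+5/6z) = 1 + z + 5/6z²
  R(z) = 1 + z + 5/6z².

Boundary: |R(x)|=1, x<0.
x=-0.75: |R|=0.7188
R=1: x+5/6x²=0 ⇒ x=−6/5=-1.2000; min R=1−1/(4·5/6)=0.7000>−1
Confirm numerically:
  x=-1.109: |R|=0.91590 <1
  x=-0.944: |R|=0.79861 <1
  x=-0.769: |R|=0.72380 <1
  x=-1.636: |R|=1.59441 >1
  x=-1.456: |R|=1.31061 >1
  x=-1.267: |R|=1.07074 >1
Interval (-1.2000, 0).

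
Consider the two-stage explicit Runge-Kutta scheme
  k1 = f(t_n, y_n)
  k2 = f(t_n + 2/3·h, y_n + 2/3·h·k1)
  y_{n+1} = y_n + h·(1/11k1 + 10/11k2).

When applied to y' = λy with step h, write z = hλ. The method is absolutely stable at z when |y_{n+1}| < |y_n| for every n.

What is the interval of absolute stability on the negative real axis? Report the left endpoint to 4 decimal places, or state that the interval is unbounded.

(-1.6500, 0).

Test eqn y'=λy, z=hλ:
  k1=λy_n ⇒ h·k1=z·y_n;  k2=λ(1+2/3z)y_n ⇒ h·k2=z(1+2/3z)y_n
  y_{n+1}/y_n = 1 + 1/11z + 10/11z(1+2/3z) = 1 + z + 20/33z²
  R(z) = 1 + z + 20/33z².

Solve |R(x)|<1 on ℝ⁻.
x=-0.88: |R|=0.5893
R=1: x+20/33x²=0 ⇒ x=−33/20=-1.6500; min R=1−1/(4·20/33)=0.5875>−1
Confirm numerically:
  x=-1.458: |R|=0.83034 <1
  x=-1.163: |R|=0.65674 <1
  x=-1.156: |R|=0.65390 <1
  x=-1.808: |R|=1.17313 >1
  x=-1.778: |R|=1.13793 >1
  x=-1.718: |R|=1.07080 >1
Interval (-1.6500, 0).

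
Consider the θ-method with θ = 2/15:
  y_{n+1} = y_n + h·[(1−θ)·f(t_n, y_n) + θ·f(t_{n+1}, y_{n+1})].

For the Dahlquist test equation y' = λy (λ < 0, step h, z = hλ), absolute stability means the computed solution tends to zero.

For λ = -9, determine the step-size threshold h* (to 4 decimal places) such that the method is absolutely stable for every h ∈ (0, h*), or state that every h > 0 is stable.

(-2.7273,0); λ=-9 ⇒ h* = (30/11)/9 = 0.3030.

Test eqn y'=λy, z=hλ:
  y_{n+1} = y_n + z·[13/15·y_n + 2/15·y_{n+1}] ⇒ (1 − 2/15z)y_{n+1} = (1 + 13/15z)y_n
  ⇒ R(z) = (1 + 13/15z)/(1 − 2/15z).

Boundary: |R(x)|=1, x<0.
x=-1.42: |R|=0.1939
R=−1: 1+13/15x = −1+2/15x ⇒ -11/15x=2 ⇒ x=2/(-11/15)=-2.7273
Confirm numerically:
  x=-1.943: |R|=0.54321 <1
  x=-1.789: |R|=0.44445 <1
  x=-1.713: |R|=0.39450 <1
  x=-1.293: |R|=0.10287 <1
  x=-3.225: |R|=1.25524 >1
  x=-2.951: |R|=1.11774 >1
Stable set (-2.7273, 0).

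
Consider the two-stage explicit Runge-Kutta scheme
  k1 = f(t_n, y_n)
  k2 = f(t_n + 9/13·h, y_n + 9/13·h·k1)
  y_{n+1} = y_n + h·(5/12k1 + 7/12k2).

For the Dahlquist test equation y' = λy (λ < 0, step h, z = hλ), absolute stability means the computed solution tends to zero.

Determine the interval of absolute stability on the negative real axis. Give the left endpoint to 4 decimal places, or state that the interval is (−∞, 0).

z∈(-2.4762,0).

Set f=λy, z=hλ:
  k1=λy_n ⇒ h·k1=z·y_n;  k2=λ(1+9/13z)y_n ⇒ h·k2=z(1+9/13z)y_n
  y_{n+1}/y_n = 1 + 5/12z + 7/12z(1+9/13z) = 1 + z + 21/52z²
  R(z) = 1 + z + 21/52z².

Solve |R(x)|<1 on ℝ⁻.
x=-0.5: |R|=0.6010
R=1: x+21/52x²=0 ⇒ x=−52/21=-2.4762; min R=1−1/(4·21/52)=0.3810>−1
Confirm numerically:
  x=-2.089: |R|=0.67335 <1
  x=-1.905: |R|=0.56057 <1
  x=-1.478: |R|=0.40420 <1
  x=-1.008: |R|=0.40233 <1
  x=-3.032: |R|=1.68057 >1
  x=-2.829: |R|=1.40308 >1
So |R|<1 on (-2.4762, 0).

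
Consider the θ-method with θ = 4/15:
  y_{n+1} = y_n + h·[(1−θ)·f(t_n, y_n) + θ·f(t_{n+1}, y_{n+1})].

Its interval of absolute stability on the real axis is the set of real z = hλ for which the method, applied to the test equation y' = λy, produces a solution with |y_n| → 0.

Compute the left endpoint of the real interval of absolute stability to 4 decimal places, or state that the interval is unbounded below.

With y'=λy (z=hλ):
  y_{n+1} = y_n + z·[11/15·y_n + 4/15·y_{n+1}] ⇒ (1 − 4/15z)y_{n+1} = (1 + 11/15z)y_n
  ⇒ R(z) = (1 + 11/15z)/(1 − 4/15z).

Boundary: |R(x)|=1, x<0.
x=-1.74: |R|=0.1885
R=−1: 1+11/15x = −1+4/15x ⇒ -7/15x=2 ⇒ x=2/(-7/15)=-4.2857
Confirm numerically:
  x=-4.070: |R|=0.95173 <1
  x=-3.019: |R|=0.67251 <1
  x=-1.973: |R|=0.29281 <1
  x=-4.689: |R|=1.08363 >1
  x=-4.432: |R|=1.03129 >1
  x=-4.319: |R|=1.00722 >1
Stable set (-4.2857, 0).

z* = -4.2857.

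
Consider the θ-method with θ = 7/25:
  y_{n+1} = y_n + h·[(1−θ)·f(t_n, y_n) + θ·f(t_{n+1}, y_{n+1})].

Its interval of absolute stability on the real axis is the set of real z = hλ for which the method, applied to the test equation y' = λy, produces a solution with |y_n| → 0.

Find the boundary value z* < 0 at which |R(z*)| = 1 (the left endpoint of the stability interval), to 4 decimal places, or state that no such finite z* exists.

On y'=λy, z=hλ:
  y_{n+1} = y_n + z·[18/25·y_n + 7/25·y_{n+1}] ⇒ (1 − 7/25z)y_{n+1} = (1 + 18/25z)y_n
  ⇒ R(z) = (1 + 18/25z)/(1 − 7/25z).

Boundary: |R(x)|=1, x<0.
x=-1.44: |R|=0.0262
R=−1: 1+18/25x = −1+7/25x ⇒ -11/25x=2 ⇒ x=2/(-11/25)=-4.5455
Confirm numerically:
  x=-3.177: |R|=0.68134 <1
  x=-2.138: |R|=0.33739 <1
  x=-1.899: |R|=0.23978 <1
  x=-4.932: |R|=1.07143 >1
  x=-4.594: |R|=1.00934 >1
Stable set (-4.5455, 0).

left endpoint -4.5455.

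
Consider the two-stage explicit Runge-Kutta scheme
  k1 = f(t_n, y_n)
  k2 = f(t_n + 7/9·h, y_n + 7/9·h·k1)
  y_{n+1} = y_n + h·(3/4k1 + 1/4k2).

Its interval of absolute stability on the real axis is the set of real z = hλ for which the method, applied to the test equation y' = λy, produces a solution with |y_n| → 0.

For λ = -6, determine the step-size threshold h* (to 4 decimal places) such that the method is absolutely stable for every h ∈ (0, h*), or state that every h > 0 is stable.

(-5.1429,0); λ=-6 ⇒ h* = (36/7)/6 = 0.8571.

With y'=λy (z=hλ):
  k1=λy_n ⇒ h·k1=z·y_n;  k2=λ(1+7/9z)y_n ⇒ h·k2=z(1+7/9z)y_n
  y_{n+1}/y_n = 1 + 3/4z + 1/4z(1+7/9z) = 1 + z + 7/36z²
  ⇒ R(z) = 1 + z + 7/36z².

Solve |R(x)|<1 on ℝ⁻.
x=-1.76: |R|=0.1577
R=1: x+7/36x²=0 ⇒ x=−36/7=-5.1429; min R=1−1/(4·7/36)=-0.2857>−1
Confirm numerically:
  x=-4.656: |R|=0.55923 <1
  x=-3.924: |R|=0.07001 <1
  x=-3.738: |R|=0.02110 <1
  x=-3.614: |R|=0.07436 <1
  x=-5.408: |R|=1.27881 >1
  x=-5.320: |R|=1.18324 >1
Interval (-5.1429, 0).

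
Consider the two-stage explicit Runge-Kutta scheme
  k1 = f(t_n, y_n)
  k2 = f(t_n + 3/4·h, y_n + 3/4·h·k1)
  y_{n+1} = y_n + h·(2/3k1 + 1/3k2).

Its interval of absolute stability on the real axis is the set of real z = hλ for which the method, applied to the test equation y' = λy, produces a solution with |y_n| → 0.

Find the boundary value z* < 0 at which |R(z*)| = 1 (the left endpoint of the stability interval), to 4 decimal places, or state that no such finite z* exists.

left endpoint -4.0000.

With y'=λy (z=hλ):
  k1=λy_n ⇒ h·k1=z·y_n;  k2=λ(1+3/4z)y_n ⇒ h·k2=z(1+3/4z)y_n
  y_{n+1}/y_n = 1 + 2/3z + 1/3z(1+3/4z) = 1 + z + 1/4z²
  ⇒ R(z) = 1 + z + 1/4z².

Need |R(x)|<1, x<0.
x=-0.68: |R|=0.4356
R=1: x+1/4x²=0 ⇒ x=−4=-4.0000; min R=1−1/(4·1/4)=0.0000>−1
Confirm numerically:
  x=-2.317: |R|=0.02512 <1
  x=-2.308: |R|=0.02372 <1
  x=-1.782: |R|=0.01188 <1
  x=-1.605: |R|=0.03901 <1
  x=-4.116: |R|=1.11936 >1
  x=-4.068: |R|=1.06916 >1
Interval (-4.0000, 0).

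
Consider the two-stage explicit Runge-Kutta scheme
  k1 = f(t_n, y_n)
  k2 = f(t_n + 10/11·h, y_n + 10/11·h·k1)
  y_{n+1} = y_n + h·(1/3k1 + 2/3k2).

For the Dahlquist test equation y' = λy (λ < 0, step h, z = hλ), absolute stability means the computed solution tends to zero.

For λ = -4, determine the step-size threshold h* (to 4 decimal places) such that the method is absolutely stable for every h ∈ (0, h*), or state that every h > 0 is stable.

(-1.6500,0); λ=-4 ⇒ h* = (33/20)/4 = 0.4125.

With y'=λy (z=hλ):
  k1=λy_n ⇒ h·k1=z·y_n;  k2=λ(1+10/11z)y_n ⇒ h·k2=z(1+10/11z)y_n
  y_{n+1}/y_n = 1 + 1/3z + 2/3z(1+10/11z) = 1 + z + 20/33z²
  so R(z) = 1 + z + 20/33z².

Need |R(x)|<1, x<0.
x=-0.41: |R|=0.6919
R=1: x+20/33x²=0 ⇒ x=−33/20=-1.6500; min R=1−1/(4·20/33)=0.5875>−1
Confirm numerically:
  x=-1.591: |R|=0.94311 <1
  x=-1.467: |R|=0.83730 <1
  x=-0.683: |R|=0.59972 <1
  x=-2.201: |R|=1.73500 >1
  x=-1.916: |R|=1.30888 >1
  x=-1.905: |R|=1.29441 >1
Stable set (-1.6500, 0).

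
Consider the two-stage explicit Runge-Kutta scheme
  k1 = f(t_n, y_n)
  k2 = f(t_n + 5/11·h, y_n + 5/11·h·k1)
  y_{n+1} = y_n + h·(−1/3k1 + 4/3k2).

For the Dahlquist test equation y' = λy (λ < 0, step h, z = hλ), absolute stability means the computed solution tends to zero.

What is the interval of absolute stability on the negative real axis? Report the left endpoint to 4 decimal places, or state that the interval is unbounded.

Test eqn y'=λy, z=hλ:
  k1=λy_n ⇒ h·k1=z·y_n;  k2=λ(1+5/11z)y_n ⇒ h·k2=z(1+5/11z)y_n
  y_{n+1}/y_n = 1 − 1/3z + 4/3z(1+5/11z) = 1 + z + 20/33z²
  R(z) = 1 + z + 20/33z².

Boundary: |R(x)|=1, x<0.
x=-0.96: |R|=0.5985
R=1: x+20/33x²=0 ⇒ x=−33/20=-1.6500; min R=1−1/(4·20/33)=0.5875>−1
Confirm numerically:
  x=-1.575: |R|=0.92841 <1
  x=-1.035: |R|=0.61423 <1
  x=-0.974: |R|=0.60096 <1
  x=-0.864: |R|=0.58842 <1
  x=-2.180: |R|=1.70024 >1
  x=-2.175: |R|=1.69205 >1
So |R|<1 on (-1.6500, 0).

z∈(-1.6500,0).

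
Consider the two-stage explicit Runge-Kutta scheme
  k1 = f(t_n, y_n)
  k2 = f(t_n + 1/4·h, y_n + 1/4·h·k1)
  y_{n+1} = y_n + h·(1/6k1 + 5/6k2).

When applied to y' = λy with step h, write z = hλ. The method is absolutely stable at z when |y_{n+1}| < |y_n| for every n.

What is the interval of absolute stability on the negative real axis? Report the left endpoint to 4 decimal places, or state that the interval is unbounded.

Set f=λy, z=hλ:
  k1=λy_n ⇒ h·k1=z·y_n;  k2=λ(1+1/4z)y_n ⇒ h·k2=z(1+1/4z)y_n
  y_{n+1}/y_n = 1 + 1/6z + 5/6z(1+1/4z) = 1 + z + 5/24z²
  ⇒ R(z) = 1 + z + 5/24z².

Find x<0 with |R(x)|<1.
x=-1.61: |R|=0.0700
R=1: x+5/24x²=0 ⇒ x=−24/5=-4.8000; min R=1−1/(4·5/24)=-0.2000>−1
Confirm numerically:
  x=-4.628: |R|=0.83416 <1
  x=-4.390: |R|=0.62502 <1
  x=-2.089: |R|=0.17985 <1
  x=-1.982: |R|=0.16360 <1
  x=-5.334: |R|=1.59341 >1
  x=-5.216: |R|=1.45205 >1
  x=-5.120: |R|=1.34133 >1
Stable set (-4.8000, 0).

z∈(-4.8000,0).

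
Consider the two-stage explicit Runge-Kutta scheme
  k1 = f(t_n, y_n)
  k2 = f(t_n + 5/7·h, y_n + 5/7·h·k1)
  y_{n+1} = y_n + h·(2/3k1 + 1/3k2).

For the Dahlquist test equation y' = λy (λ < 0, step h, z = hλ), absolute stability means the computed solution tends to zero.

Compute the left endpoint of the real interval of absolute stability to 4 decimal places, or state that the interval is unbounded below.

With y'=λy (z=hλ):
  k1=λy_n ⇒ h·k1=z·y_n;  k2=λ(1+5/7z)y_n ⇒ h·k2=z(1+5/7z)y_n
  y_{n+1}/y_n = 1 + 2/3z + 1/3z(1+5/7z) = 1 + z + 5/21z²
  R(z) = 1 + z + 5/21z².

Find x<0 with |R(x)|<1.
x=-1.49: |R|=0.0386
R=1: x+5/21x²=0 ⇒ x=−21/5=-4.2000; min R=1−1/(4·5/21)=-0.0500>−1
Confirm numerically:
  x=-3.864: |R|=0.69088 <1
  x=-3.357: |R|=0.32620 <1
  x=-2.764: |R|=0.05498 <1
  x=-2.389: |R|=0.03011 <1
  x=-4.798: |R|=1.68314 >1
  x=-4.520: |R|=1.34438 >1
Stable set (-4.2000, 0).

left endpoint -4.2000.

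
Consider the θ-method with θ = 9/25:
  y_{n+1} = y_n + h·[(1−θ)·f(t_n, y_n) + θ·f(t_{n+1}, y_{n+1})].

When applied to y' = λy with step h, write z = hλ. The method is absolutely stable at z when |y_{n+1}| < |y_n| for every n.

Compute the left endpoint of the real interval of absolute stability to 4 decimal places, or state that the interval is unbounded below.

Test eqn y'=λy, z=hλ:
  y_{n+1} = y_n + z·[16/25·y_n + 9/25·y_{n+1}] ⇒ (1 − 9/25z)y_{n+1} = (1 + 16/25z)y_n
  so R(z) = (1 + 16/25z)/(1 − 9/25z).

Find x<0 with |R(x)|<1.
x=-0.4: |R|=0.6503
R=−1: 1+16/25x = −1+9/25x ⇒ -7/25x=2 ⇒ x=2/(-7/25)=-7.1429
Confirm numerically:
  x=-7.083: |R|=0.99528 <1
  x=-6.637: |R|=0.95821 <1
  x=-5.026: |R|=0.78902 <1
  x=-4.091: |R|=0.65443 <1
  x=-7.580: |R|=1.03283 >1
  x=-7.575: |R|=1.03247 >1
  x=-7.531: |R|=1.02928 >1
So |R|<1 on (-7.1429, 0).

z* = -7.1429.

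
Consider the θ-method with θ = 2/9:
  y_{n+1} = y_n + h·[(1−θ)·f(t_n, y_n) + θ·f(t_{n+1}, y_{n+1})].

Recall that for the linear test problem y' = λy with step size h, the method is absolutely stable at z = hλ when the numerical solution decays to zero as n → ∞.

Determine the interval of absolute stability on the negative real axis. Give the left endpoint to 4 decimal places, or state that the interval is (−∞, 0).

z∈(-3.6000,0).

With y'=λy (z=hλ):
  y_{n+1} = y_n + z·[7/9·y_n + 2/9·y_{n+1}] ⇒ (1 − 2/9z)y_{n+1} = (1 + 7/9z)y_n
  ⇒ R(z) = (1 + 7/9z)/(1 − 2/9z).

Find x<0 with |R(x)|<1.
x=-1.67: |R|=0.2180
R=−1: 1+7/9x = −1+2/9x ⇒ -5/9x=2 ⇒ x=2/(-5/9)=-3.6000
Confirm numerically:
  x=-2.644: |R|=0.66545 <1
  x=-2.083: |R|=0.42389 <1
  x=-1.981: |R|=0.37548 <1
  x=-4.111: |R|=1.14836 >1
  x=-3.820: |R|=1.06611 >1
  x=-3.684: |R|=1.02566 >1
So |R|<1 on (-3.6000, 0).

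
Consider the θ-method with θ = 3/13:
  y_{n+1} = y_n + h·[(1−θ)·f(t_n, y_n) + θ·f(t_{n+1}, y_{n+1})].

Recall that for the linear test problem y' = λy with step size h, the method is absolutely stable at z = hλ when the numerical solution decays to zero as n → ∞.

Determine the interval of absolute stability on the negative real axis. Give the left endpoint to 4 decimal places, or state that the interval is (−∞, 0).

(-3.7143, 0).

With y'=λy (z=hλ):
  y_{n+1} = y_n + z·[10/13·y_n + 3/13·y_{n+1}] ⇒ (1 − 3/13z)y_{n+1} = (1 + 10/13z)y_n
  Hence R(z) = (1 + 10/13z)/(1 − 3/13z).

Solve |R(x)|<1 on ℝ⁻.
x=-1.36: |R|=0.0351
R=−1: 1+10/13x = −1+3/13x ⇒ -7/13x=2 ⇒ x=2/(-7/13)=-3.7143
Confirm numerically:
  x=-3.415: |R|=0.90987 <1
  x=-3.053: |R|=0.79110 <1
  x=-2.844: |R|=0.71707 <1
  x=-2.198: |R|=0.45830 <1
  x=-3.858: |R|=1.04094 >1
  x=-3.736: |R|=1.00628 >1
So |R|<1 on (-3.7143, 0).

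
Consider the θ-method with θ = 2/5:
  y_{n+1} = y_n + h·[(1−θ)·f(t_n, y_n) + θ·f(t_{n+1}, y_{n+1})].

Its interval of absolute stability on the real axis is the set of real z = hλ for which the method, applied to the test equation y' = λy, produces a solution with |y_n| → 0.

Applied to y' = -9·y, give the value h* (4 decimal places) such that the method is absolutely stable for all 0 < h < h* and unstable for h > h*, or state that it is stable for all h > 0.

(-10.0000,0); λ=-9 ⇒ h* = (10)/9 = 1.1111.

Set f=λy, z=hλ:
  y_{n+1} = y_n + z·[3/5·y_n + 2/5·y_{n+1}] ⇒ (1 − 2/5z)y_{n+1} = (1 + 3/5z)y_n
  so R(z) = (1 + 3/5z)/(1 − 2/5z).

Need |R(x)|<1, x<0.
x=-0.78: |R|=0.4055
R=−1: 1+3/5x = −1+2/5x ⇒ -1/5x=2 ⇒ x=2/(-1/5)=-10.0000
Confirm numerically:
  x=-8.553: |R|=0.93454 <1
  x=-6.491: |R|=0.80486 <1
  x=-5.983: |R|=0.76323 <1
  x=-10.487: |R|=1.01875 >1
  x=-10.378: |R|=1.01468 >1
  x=-10.222: |R|=1.00873 >1
So |R|<1 on (-10.0000, 0).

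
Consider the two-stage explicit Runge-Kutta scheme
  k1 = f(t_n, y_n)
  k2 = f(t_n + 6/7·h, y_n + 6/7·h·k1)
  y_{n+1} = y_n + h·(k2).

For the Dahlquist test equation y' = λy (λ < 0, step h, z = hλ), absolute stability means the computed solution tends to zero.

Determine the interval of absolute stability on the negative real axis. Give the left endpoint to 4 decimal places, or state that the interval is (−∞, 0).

(-1.1667, 0).

Test eqn y'=λy, z=hλ:
  k1=λy_n ⇒ h·k1=z·y_n;  k2=λ(1+6/7z)y_n ⇒ h·k2=z(1+6/7z)y_n
  y_{n+1}/y_n = 1 + z(1+6/7z) = 1 + z + 6/7z²
  R(z) = 1 + z + 6/7z².

Find x<0 with |R(x)|<1.
x=-0.35: |R|=0.7550
R=1: x+6/7x²=0 ⇒ x=−7/6=-1.1667; min R=1−1/(4·6/7)=0.7083>−1
Confirm numerically:
  x=-1.061: |R|=0.90390 <1
  x=-0.781: |R|=0.74182 <1
  x=-0.763: |R|=0.73600 <1
  x=-0.517: |R|=0.71210 <1
  x=-1.672: |R|=1.72421 >1
  x=-1.318: |R|=1.17096 >1
  x=-1.286: |R|=1.13154 >1
Interval (-1.1667, 0).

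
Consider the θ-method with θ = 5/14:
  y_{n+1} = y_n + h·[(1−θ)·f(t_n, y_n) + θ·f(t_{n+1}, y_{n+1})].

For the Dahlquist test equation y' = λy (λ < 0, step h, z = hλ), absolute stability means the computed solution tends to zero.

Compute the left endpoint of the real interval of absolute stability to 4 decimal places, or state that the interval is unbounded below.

On y'=λy, z=hλ:
  y_{n+1} = y_n + z·[9/14·y_n + 5/14·y_{n+1}] ⇒ (1 − 5/14z)y_{n+1} = (1 + 9/14z)y_n
  Hence R(z) = (1 + 9/14z)/(1 − 5/14z).

Find x<0 with |R(x)|<1.
x=-1.55: |R|=0.0023
R=−1: 1+9/14x = −1+5/14x ⇒ -2/7x=2 ⇒ x=2/(-2/7)=-7.0000
Confirm numerically:
  x=-5.583: |R|=0.86477 <1
  x=-4.285: |R|=0.69344 <1
  x=-3.227: |R|=0.49919 <1
  x=-3.114: |R|=0.47433 <1
  x=-7.483: |R|=1.03758 >1
  x=-7.283: |R|=1.02245 >1
  x=-7.181: |R|=1.01451 >1
Interval (-7.0000, 0).

left endpoint -7.0000.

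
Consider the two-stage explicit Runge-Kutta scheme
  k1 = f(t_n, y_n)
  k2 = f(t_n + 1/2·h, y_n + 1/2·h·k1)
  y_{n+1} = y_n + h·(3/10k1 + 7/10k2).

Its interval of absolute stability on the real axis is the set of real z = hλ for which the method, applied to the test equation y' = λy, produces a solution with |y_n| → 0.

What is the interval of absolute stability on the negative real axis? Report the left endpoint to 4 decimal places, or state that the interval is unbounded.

Set f=λy, z=hλ:
  k1=λy_n ⇒ h·k1=z·y_n;  k2=λ(1+1/2z)y_n ⇒ h·k2=z(1+1/2z)y_n
  y_{n+1}/y_n = 1 + 3/10z + 7/10z(1+1/2z) = 1 + z + 7/20z²
  R(z) = 1 + z + 7/20z².

Need |R(x)|<1, x<0.
x=-0.52: |R|=0.5746
R=1: x+7/20x²=0 ⇒ x=−20/7=-2.8571; min R=1−1/(4·7/20)=0.2857>−1
Confirm numerically:
  x=-2.744: |R|=0.89134 <1
  x=-1.661: |R|=0.30462 <1
  x=-1.429: |R|=0.28571 <1
  x=-3.128: |R|=1.29653 >1
  x=-3.051: |R|=1.20701 >1
Stable set (-2.8571, 0).

z∈(-2.8571,0).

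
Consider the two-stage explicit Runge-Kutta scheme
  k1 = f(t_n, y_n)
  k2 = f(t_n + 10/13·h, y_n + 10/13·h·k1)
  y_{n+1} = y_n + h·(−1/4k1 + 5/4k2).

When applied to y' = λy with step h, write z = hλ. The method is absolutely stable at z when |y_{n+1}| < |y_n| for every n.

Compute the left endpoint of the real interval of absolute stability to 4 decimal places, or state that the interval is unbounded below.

z* = -1.0400.

With y'=λy (z=hλ):
  k1=λy_n ⇒ h·k1=z·y_n;  k2=λ(1+10/13z)y_n ⇒ h·k2=z(1+10/13z)y_n
  y_{n+1}/y_n = 1 − 1/4z + 5/4z(1+10/13z) = 1 + z + 25/26z²
  R(z) = 1 + z + 25/26z².

Solve |R(x)|<1 on ℝ⁻.
x=-0.6: |R|=0.7462
R=1: x+25/26x²=0 ⇒ x=−26/25=-1.0400; min R=1−1/(4·25/26)=0.7400>−1
Confirm numerically:
  x=-0.865: |R|=0.85445 <1
  x=-0.712: |R|=0.77545 <1
  x=-0.660: |R|=0.75885 <1
  x=-0.637: |R|=0.75316 <1
  x=-1.296: |R|=1.31902 >1
  x=-1.216: |R|=1.20578 >1
Interval (-1.0400, 0).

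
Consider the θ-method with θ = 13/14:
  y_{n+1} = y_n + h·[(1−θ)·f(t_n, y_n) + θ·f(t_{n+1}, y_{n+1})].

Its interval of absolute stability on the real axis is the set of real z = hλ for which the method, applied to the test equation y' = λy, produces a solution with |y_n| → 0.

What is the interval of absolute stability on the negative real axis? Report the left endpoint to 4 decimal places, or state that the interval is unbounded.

Set f=λy, z=hλ:
  y_{n+1} = y_n + z·[1/14·y_n + 13/14·y_{n+1}] ⇒ (1 − 13/14z)y_{n+1} = (1 + 1/14z)y_n
  so R(z) = (1 + 1/14z)/(1 − 13/14z).

Solve |R(x)|<1 on ℝ⁻.
x=-0.57: |R|=0.6273
x=-2: |R|=0.3000
x=-10: |R|=0.0278
x=-100: |R|=0.0654
θ=13/14≥1/2 ⇒ |1+1/14x|<|1−13/14x| ∀x<0 ⇒ unbounded interval.

(−∞, 0) — no finite endpoint.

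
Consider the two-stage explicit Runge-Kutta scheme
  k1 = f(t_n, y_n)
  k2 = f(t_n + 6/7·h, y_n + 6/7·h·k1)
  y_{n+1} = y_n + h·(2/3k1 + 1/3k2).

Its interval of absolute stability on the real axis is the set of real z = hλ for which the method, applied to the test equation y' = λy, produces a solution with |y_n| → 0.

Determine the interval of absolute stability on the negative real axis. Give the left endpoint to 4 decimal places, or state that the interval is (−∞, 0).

z∈(-3.5000,0).

Test eqn y'=λy, z=hλ:
  k1=λy_n ⇒ h·k1=z·y_n;  k2=λ(1+6/7z)y_n ⇒ h·k2=z(1+6/7z)y_n
  y_{n+1}/y_n = 1 + 2/3z + 1/3z(1+6/7z) = 1 + z + 2/7z²
  R(z) = 1 + z + 2/7z².

Find x<0 with |R(x)|<1.
x=-0.84: |R|=0.3616
R=1: x+2/7x²=0 ⇒ x=−7/2=-3.5000; min R=1−1/(4·2/7)=0.1250>−1
Confirm numerically:
  x=-3.479: |R|=0.97913 <1
  x=-3.451: |R|=0.95169 <1
  x=-2.792: |R|=0.43522 <1
  x=-2.381: |R|=0.23876 <1
  x=-4.053: |R|=1.64037 >1
  x=-3.859: |R|=1.39582 >1
  x=-3.711: |R|=1.22372 >1
So |R|<1 on (-3.5000, 0).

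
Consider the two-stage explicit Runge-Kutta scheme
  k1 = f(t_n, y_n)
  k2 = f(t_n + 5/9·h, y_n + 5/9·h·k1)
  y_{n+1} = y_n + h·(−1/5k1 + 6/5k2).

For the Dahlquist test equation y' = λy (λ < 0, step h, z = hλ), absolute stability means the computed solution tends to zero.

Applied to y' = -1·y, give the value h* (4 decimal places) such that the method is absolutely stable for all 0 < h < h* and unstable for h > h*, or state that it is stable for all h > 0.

(-1.5000,0); λ=-1 ⇒ h* = (3/2)/1 = 1.5000.

Set f=λy, z=hλ:
  k1=λy_n ⇒ h·k1=z·y_n;  k2=λ(1+5/9z)y_n ⇒ h·k2=z(1+5/9z)y_n
  y_{n+1}/y_n = 1 − 1/5z + 6/5z(1+5/9z) = 1 + z + 2/3z²
  so R(z) = 1 + z + 2/3z².

Need |R(x)|<1, x<0.
x=-1.21: |R|=0.7661
R=1: x+2/3x²=0 ⇒ x=−3/2=-1.5000; min R=1−1/(4·2/3)=0.6250>−1
Confirm numerically:
  x=-1.121: |R|=0.71676 <1
  x=-1.071: |R|=0.69369 <1
  x=-0.892: |R|=0.63844 <1
  x=-0.682: |R|=0.62808 <1
  x=-2.018: |R|=1.69688 >1
  x=-1.655: |R|=1.17102 >1
So |R|<1 on (-1.5000, 0).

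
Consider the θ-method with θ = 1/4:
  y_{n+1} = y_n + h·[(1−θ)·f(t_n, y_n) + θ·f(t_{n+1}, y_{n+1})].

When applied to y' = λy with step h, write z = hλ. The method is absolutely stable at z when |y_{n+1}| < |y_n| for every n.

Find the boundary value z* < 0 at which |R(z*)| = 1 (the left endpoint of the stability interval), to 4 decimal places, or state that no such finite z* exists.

z* = -4.0000.

Test eqn y'=λy, z=hλ:
  y_{n+1} = y_n + z·[3/4·y_n + 1/4·y_{n+1}] ⇒ (1 − 1/4z)y_{n+1} = (1 + 3/4z)y_n
  ⇒ R(z) = (1 + 3/4z)/(1 − 1/4z).

Solve |R(x)|<1 on ℝ⁻.
x=-0.33: |R|=0.6952
R=−1: 1+3/4x = −1+1/4x ⇒ -1/2x=2 ⇒ x=2/(-1/2)=-4.0000
Confirm numerically:
  x=-3.143: |R|=0.76004 <1
  x=-2.431: |R|=0.51205 <1
  x=-2.294: |R|=0.45790 <1
  x=-4.488: |R|=1.11499 >1
  x=-4.248: |R|=1.06014 >1
  x=-4.091: |R|=1.02249 >1
Stable set (-4.0000, 0).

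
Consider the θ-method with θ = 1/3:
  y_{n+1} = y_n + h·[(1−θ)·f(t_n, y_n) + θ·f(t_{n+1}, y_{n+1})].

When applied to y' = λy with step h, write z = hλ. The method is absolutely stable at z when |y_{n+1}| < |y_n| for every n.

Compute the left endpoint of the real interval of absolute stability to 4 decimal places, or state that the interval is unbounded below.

left endpoint -6.0000.

On y'=λy, z=hλ:
  y_{n+1} = y_n + z·[2/3·y_n + 1/3·y_{n+1}] ⇒ (1 − 1/3z)y_{n+1} = (1 + 2/3z)y_n
  Hence R(z) = (1 + 2/3z)/(1 − 1/3z).

Solve |R(x)|<1 on ℝ⁻.
x=-0.98: |R|=0.2613
R=−1: 1+2/3x = −1+1/3x ⇒ -1/3x=2 ⇒ x=2/(-1/3)=-6.0000
Confirm numerically:
  x=-5.890: |R|=0.98763 <1
  x=-3.938: |R|=0.70280 <1
  x=-2.418: |R|=0.33887 <1
  x=-6.425: |R|=1.04509 >1
  x=-6.194: |R|=1.02110 >1
So |R|<1 on (-6.0000, 0).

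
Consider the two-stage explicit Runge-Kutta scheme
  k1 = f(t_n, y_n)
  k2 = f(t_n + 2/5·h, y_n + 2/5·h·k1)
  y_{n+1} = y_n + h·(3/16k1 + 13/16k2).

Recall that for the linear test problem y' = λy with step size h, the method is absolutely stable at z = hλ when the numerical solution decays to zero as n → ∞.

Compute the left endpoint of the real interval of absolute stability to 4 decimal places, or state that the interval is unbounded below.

Test eqn y'=λy, z=hλ:
  k1=λy_n ⇒ h·k1=z·y_n;  k2=λ(1+2/5z)y_n ⇒ h·k2=z(1+2/5z)y_n
  y_{n+1}/y_n = 1 + 3/16z + 13/16z(1+2/5z) = 1 + z + 13/40z²
  R(z) = 1 + z + 13/40z².

Solve |R(x)|<1 on ℝ⁻.
x=-1.2: |R|=0.2680
R=1: x+13/40x²=0 ⇒ x=−40/13=-3.0769; min R=1−1/(4·13/40)=0.2308>−1
Confirm numerically:
  x=-2.705: |R|=0.67303 <1
  x=-2.605: |R|=0.60046 <1
  x=-2.050: |R|=0.31581 <1
  x=-3.554: |R|=1.55105 >1
  x=-3.519: |R|=1.50559 >1
Interval (-3.0769, 0).

z* = -3.0769.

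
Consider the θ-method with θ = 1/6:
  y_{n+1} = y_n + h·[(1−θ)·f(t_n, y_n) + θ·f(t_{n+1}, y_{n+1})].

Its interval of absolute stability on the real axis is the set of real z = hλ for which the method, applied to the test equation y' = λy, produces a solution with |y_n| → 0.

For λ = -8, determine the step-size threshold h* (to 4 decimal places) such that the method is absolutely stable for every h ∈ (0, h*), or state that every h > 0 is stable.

(-3.0000,0); λ=-8 ⇒ h* = (3)/8 = 0.3750.

With y'=λy (z=hλ):
  y_{n+1} = y_n + z·[5/6·y_n + 1/6·y_{n+1}] ⇒ (1 − 1/6z)y_{n+1} = (1 + 5/6z)y_n
  Hence R(z) = (1 + 5/6z)/(1 − 1/6z).

Boundary: |R(x)|=1, x<0.
x=-1.23: |R|=0.0207
R=−1: 1+5/6x = −1+1/6x ⇒ -2/3x=2 ⇒ x=2/(-2/3)=-3.0000
Confirm numerically:
  x=-2.883: |R|=0.94732 <1
  x=-2.856: |R|=0.93496 <1
  x=-2.342: |R|=0.68449 <1
  x=-1.605: |R|=0.26627 <1
  x=-3.527: |R|=1.22127 >1
  x=-3.346: |R|=1.14808 >1
  x=-3.172: |R|=1.07501 >1
So |R|<1 on (-3.0000, 0).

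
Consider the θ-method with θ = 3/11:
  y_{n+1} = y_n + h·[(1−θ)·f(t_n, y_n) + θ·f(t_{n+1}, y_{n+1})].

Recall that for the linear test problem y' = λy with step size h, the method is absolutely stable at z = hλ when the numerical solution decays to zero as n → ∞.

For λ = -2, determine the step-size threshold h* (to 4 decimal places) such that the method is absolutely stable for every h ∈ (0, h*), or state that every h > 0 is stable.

With y'=λy (z=hλ):
  y_{n+1} = y_n + z·[8/11·y_n + 3/11·y_{n+1}] ⇒ (1 − 3/11z)y_{n+1} = (1 + 8/11z)y_n
  so R(z) = (1 + 8/11z)/(1 − 3/11z).

Need |R(x)|<1, x<0.
x=-1.69: |R|=0.1568
R=−1: 1+8/11x = −1+3/11x ⇒ -5/11x=2 ⇒ x=2/(-5/11)=-4.4000
Confirm numerically:
  x=-3.856: |R|=0.87948 <1
  x=-3.829: |R|=0.87304 <1
  x=-2.991: |R|=0.64727 <1
  x=-2.582: |R|=0.51510 <1
  x=-4.637: |R|=1.04757 >1
  x=-4.560: |R|=1.03241 >1
  x=-4.452: |R|=1.01067 >1
Stable set (-4.4000, 0).

(-4.4000,0); λ=-2 ⇒ h* = (22/5)/2 = 2.2000.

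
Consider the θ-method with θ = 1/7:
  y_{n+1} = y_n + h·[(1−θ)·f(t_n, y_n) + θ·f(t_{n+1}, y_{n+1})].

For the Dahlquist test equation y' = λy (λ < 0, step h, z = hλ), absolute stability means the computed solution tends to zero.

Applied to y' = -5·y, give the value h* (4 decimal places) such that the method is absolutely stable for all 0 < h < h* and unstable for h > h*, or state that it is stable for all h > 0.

(-2.8000,0); λ=-5 ⇒ h* = (14/5)/5 = 0.5600.

Test eqn y'=λy, z=hλ:
  y_{n+1} = y_n + z·[6/7·y_n + 1/7·y_{n+1}] ⇒ (1 − 1/7z)y_{n+1} = (1 + 6/7z)y_n
  so R(z) = (1 + 6/7z)/(1 − 1/7z).

Boundary: |R(x)|=1, x<0.
x=-0.96: |R|=0.1558
R=−1: 1+6/7x = −1+1/7x ⇒ -5/7x=2 ⇒ x=2/(-5/7)=-2.8000
Confirm numerically:
  x=-2.712: |R|=0.95470 <1
  x=-2.290: |R|=0.72551 <1
  x=-1.688: |R|=0.36004 <1
  x=-1.131: |R|=0.02632 <1
  x=-3.162: |R|=1.17811 >1
  x=-3.119: |R|=1.15762 >1
  x=-2.915: |R|=1.05799 >1
Stable set (-2.8000, 0).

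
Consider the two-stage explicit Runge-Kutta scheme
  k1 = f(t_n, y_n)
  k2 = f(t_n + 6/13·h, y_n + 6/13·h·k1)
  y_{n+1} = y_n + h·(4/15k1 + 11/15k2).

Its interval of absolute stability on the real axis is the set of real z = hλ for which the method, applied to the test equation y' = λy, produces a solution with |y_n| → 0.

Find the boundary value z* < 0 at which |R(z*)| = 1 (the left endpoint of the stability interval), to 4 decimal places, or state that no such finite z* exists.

z* = -2.9545.

With y'=λy (z=hλ):
  k1=λy_n ⇒ h·k1=z·y_n;  k2=λ(1+6/13z)y_n ⇒ h·k2=z(1+6/13z)y_n
  y_{n+1}/y_n = 1 + 4/15z + 11/15z(1+6/13z) = 1 + z + 22/65z²
  ⇒ R(z) = 1 + z + 22/65z².

Need |R(x)|<1, x<0.
x=-0.89: |R|=0.3781
R=1: x+22/65x²=0 ⇒ x=−65/22=-2.9545; min R=1−1/(4·22/65)=0.2614>−1
Confirm numerically:
  x=-2.773: |R|=0.82961 <1
  x=-2.462: |R|=0.58957 <1
  x=-1.698: |R|=0.27785 <1
  x=-3.269: |R|=1.34792 >1
  x=-3.024: |R|=1.07109 >1
Interval (-2.9545, 0).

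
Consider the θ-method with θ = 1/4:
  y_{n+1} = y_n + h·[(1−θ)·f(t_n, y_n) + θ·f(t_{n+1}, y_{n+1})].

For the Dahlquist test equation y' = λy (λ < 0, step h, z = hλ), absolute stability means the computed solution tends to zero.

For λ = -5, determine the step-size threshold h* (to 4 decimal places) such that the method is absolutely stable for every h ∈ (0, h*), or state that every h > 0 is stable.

With y'=λy (z=hλ):
  y_{n+1} = y_n + z·[3/4·y_n + 1/4·y_{n+1}] ⇒ (1 − 1/4z)y_{n+1} = (1 + 3/4z)y_n
  Hence R(z) = (1 + 3/4z)/(1 − 1/4z).

Boundary: |R(x)|=1, x<0.
x=-1.36: |R|=0.0149
R=−1: 1+3/4x = −1+1/4x ⇒ -1/2x=2 ⇒ x=2/(-1/2)=-4.0000
Confirm numerically:
  x=-3.864: |R|=0.96541 <1
  x=-3.509: |R|=0.86922 <1
  x=-3.199: |R|=0.77747 <1
  x=-2.475: |R|=0.52896 <1
  x=-4.586: |R|=1.13650 >1
  x=-4.478: |R|=1.11276 >1
Interval (-4.0000, 0).

(-4.0000,0); λ=-5 ⇒ h* = (4)/5 = 0.8000.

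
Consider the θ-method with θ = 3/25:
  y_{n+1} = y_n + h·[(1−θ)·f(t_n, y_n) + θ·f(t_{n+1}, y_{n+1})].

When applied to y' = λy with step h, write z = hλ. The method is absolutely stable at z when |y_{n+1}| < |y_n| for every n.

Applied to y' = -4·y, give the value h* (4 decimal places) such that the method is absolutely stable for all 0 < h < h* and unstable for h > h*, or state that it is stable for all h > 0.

Test eqn y'=λy, z=hλ:
  y_{n+1} = y_n + z·[22/25·y_n + 3/25·y_{n+1}] ⇒ (1 − 3/25z)y_{n+1} = (1 + 22/25z)y_n
  R(z) = (1 + 22/25z)/(1 − 3/25z).

Boundary: |R(x)|=1, x<0.
x=-1.29: |R|=0.1171
R=−1: 1+22/25x = −1+3/25x ⇒ -19/25x=2 ⇒ x=2/(-19/25)=-2.6316
Confirm numerically:
  x=-2.118: |R|=0.68878 <1
  x=-1.733: |R|=0.43465 <1
  x=-1.631: |R|=0.36403 <1
  x=-1.421: |R|=0.21399 <1
  x=-2.929: |R|=1.16725 >1
  x=-2.697: |R|=1.03756 >1
Stable set (-2.6316, 0).

(-2.6316,0); λ=-4 ⇒ h* = (50/19)/4 = 0.6579.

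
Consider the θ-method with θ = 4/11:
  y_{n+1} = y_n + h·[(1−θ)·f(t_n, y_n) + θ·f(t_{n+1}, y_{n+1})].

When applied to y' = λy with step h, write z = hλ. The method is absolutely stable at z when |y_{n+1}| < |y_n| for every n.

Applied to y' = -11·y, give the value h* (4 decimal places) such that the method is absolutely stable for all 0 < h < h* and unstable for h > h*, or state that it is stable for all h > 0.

(-7.3333,0); λ=-11 ⇒ h* = (22/3)/11 = 0.6667.

With y'=λy (z=hλ):
  y_{n+1} = y_n + z·[7/11·y_n + 4/11·y_{n+1}] ⇒ (1 − 4/11z)y_{n+1} = (1 + 7/11z)y_n
  ⇒ R(z) = (1 + 7/11z)/(1 − 4/11z).

Boundary: |R(x)|=1, x<0.
x=-1.69: |R|=0.0467
R=−1: 1+7/11x = −1+4/11x ⇒ -3/11x=2 ⇒ x=2/(-3/11)=-7.3333
Confirm numerically:
  x=-5.712: |R|=0.85630 <1
  x=-4.778: |R|=0.74542 <1
  x=-3.638: |R|=0.56614 <1
  x=-7.826: |R|=1.03494 >1
  x=-7.548: |R|=1.01563 >1
  x=-7.394: |R|=1.00449 >1
So |R|<1 on (-7.3333, 0).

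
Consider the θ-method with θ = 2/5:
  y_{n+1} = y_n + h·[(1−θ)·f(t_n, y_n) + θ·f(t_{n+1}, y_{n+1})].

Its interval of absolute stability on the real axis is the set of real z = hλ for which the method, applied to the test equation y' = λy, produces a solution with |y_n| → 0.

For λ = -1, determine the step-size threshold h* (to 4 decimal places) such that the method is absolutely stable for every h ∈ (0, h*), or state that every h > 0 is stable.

With y'=λy (z=hλ):
  y_{n+1} = y_n + z·[3/5·y_n + 2/5·y_{n+1}] ⇒ (1 − 2/5z)y_{n+1} = (1 + 3/5z)y_n
  R(z) = (1 + 3/5z)/(1 − 2/5z).

Need |R(x)|<1, x<0.
x=-1: |R|=0.2857
R=−1: 1+3/5x = −1+2/5x ⇒ -1/5x=2 ⇒ x=2/(-1/5)=-10.0000
Confirm numerically:
  x=-8.181: |R|=0.91485 <1
  x=-6.612: |R|=0.81409 <1
  x=-4.501: |R|=0.60727 <1
  x=-10.316: |R|=1.01233 >1
  x=-10.289: |R|=1.01130 >1
Stable set (-10.0000, 0).

(-10.0000,0); λ=-1 ⇒ h* = (10)/1 = 10.0000.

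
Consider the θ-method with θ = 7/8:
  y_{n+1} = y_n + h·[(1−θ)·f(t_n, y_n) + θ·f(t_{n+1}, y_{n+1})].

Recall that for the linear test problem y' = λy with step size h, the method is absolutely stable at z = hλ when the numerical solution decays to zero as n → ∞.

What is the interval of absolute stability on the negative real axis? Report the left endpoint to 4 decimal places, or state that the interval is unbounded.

With y'=λy (z=hλ):
  y_{n+1} = y_n + z·[1/8·y_n + 7/8·y_{n+1}] ⇒ (1 − 7/8z)y_{n+1} = (1 + 1/8z)y_n
  R(z) = (1 + 1/8z)/(1 − 7/8z).

Find x<0 with |R(x)|<1.
x=-1.27: |R|=0.3985
x=-2: |R|=0.2727
x=-10: |R|=0.0256
x=-100: |R|=0.1299
θ=7/8≥1/2 ⇒ |1+1/8x|<|1−7/8x| ∀x<0 ⇒ interval (−∞,0).

unbounded; (−∞, 0).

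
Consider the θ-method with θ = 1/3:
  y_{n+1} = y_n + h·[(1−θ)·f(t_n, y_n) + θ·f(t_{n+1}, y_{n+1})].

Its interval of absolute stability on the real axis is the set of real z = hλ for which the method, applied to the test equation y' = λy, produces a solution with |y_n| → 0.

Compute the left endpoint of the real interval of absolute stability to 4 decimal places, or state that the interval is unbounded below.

left endpoint -6.0000.

Test eqn y'=λy, z=hλ:
  y_{n+1} = y_n + z·[2/3·y_n + 1/3·y_{n+1}] ⇒ (1 − 1/3z)y_{n+1} = (1 + 2/3z)y_n
  so R(z) = (1 + 2/3z)/(1 − 1/3z).

Find x<0 with |R(x)|<1.
x=-0.64: |R|=0.4725
R=−1: 1+2/3x = −1+1/3x ⇒ -1/3x=2 ⇒ x=2/(-1/3)=-6.0000
Confirm numerically:
  x=-5.831: |R|=0.98086 <1
  x=-5.439: |R|=0.93352 <1
  x=-5.390: |R|=0.92729 <1
  x=-5.201: |R|=0.90257 <1
  x=-6.550: |R|=1.05759 >1
  x=-6.213: |R|=1.02312 >1
  x=-6.034: |R|=1.00376 >1
Interval (-6.0000, 0).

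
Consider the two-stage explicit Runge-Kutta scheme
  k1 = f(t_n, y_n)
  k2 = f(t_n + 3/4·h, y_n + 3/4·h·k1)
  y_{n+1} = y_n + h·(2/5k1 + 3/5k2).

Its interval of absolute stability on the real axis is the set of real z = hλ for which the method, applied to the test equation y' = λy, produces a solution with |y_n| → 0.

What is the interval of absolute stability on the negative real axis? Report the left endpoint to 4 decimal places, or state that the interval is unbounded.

z∈(-2.2222,0).

On y'=λy, z=hλ:
  k1=λy_n ⇒ h·k1=z·y_n;  k2=λ(1+3/4z)y_n ⇒ h·k2=z(1+3/4z)y_n
  y_{n+1}/y_n = 1 + 2/5z + 3/5z(1+3/4z) = 1 + z + 9/20z²
  ⇒ R(z) = 1 + z + 9/20z².

Solve |R(x)|<1 on ℝ⁻.
x=-0.76: |R|=0.4999
R=1: x+9/20x²=0 ⇒ x=−20/9=-2.2222; min R=1−1/(4·9/20)=0.4444>−1
Confirm numerically:
  x=-2.115: |R|=0.89795 <1
  x=-2.107: |R|=0.89075 <1
  x=-1.536: |R|=0.52568 <1
  x=-1.262: |R|=0.45469 <1
  x=-2.678: |R|=1.54926 >1
  x=-2.672: |R|=1.54081 >1
  x=-2.351: |R|=1.13624 >1
So |R|<1 on (-2.2222, 0).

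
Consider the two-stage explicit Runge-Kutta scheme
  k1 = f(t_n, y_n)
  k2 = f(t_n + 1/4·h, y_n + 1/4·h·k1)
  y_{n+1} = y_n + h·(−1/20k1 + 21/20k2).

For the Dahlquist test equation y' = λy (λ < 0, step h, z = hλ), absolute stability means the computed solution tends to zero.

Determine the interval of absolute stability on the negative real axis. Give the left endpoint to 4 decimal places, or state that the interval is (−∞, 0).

z∈(-3.8095,0).

Set f=λy, z=hλ:
  k1=λy_n ⇒ h·k1=z·y_n;  k2=λ(1+1/4z)y_n ⇒ h·k2=z(1+1/4z)y_n
  y_{n+1}/y_n = 1 − 1/20z + 21/20z(1+1/4z) = 1 + z + 21/80z²
  so R(z) = 1 + z + 21/80z².

Boundary: |R(x)|=1, x<0.
x=-1.02: |R|=0.2531
R=1: x+21/80x²=0 ⇒ x=−80/21=-3.8095; min R=1−1/(4·21/80)=0.0476>−1
Confirm numerically:
  x=-3.163: |R|=0.46320 <1
  x=-2.934: |R|=0.32569 <1
  x=-1.945: |R|=0.04804 <1
  x=-4.369: |R|=1.64164 >1
  x=-4.340: |R|=1.60435 >1
  x=-4.305: |R|=1.55992 >1
Interval (-3.8095, 0).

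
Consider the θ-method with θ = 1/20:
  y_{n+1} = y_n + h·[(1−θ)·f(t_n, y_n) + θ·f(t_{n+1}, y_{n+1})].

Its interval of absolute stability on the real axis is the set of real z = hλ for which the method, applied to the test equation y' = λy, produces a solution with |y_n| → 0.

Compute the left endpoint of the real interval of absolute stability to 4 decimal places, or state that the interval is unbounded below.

Test eqn y'=λy, z=hλ:
  y_{n+1} = y_n + z·[19/20·y_n + 1/20·y_{n+1}] ⇒ (1 − 1/20z)y_{n+1} = (1 + 19/20z)y_n
  R(z) = (1 + 19/20z)/(1 − 1/20z).

Find x<0 with |R(x)|<1.
x=-1.31: |R|=0.2295
R=−1: 1+19/20x = −1+1/20x ⇒ -9/10x=2 ⇒ x=2/(-9/10)=-2.2222
Confirm numerically:
  x=-1.858: |R|=0.70006 <1
  x=-1.510: |R|=0.40400 <1
  x=-1.191: |R|=0.12406 <1
  x=-2.651: |R|=1.34074 >1
  x=-2.615: |R|=1.31262 >1
Interval (-2.2222, 0).

z* = -2.2222.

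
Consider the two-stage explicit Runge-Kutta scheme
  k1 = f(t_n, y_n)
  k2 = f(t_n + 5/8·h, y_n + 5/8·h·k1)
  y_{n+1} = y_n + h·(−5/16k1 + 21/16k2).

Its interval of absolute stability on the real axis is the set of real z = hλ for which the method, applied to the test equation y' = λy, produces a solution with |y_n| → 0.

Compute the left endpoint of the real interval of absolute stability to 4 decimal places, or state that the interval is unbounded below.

z* = -1.2190.

On y'=λy, z=hλ:
  k1=λy_n ⇒ h·k1=z·y_n;  k2=λ(1+5/8z)y_n ⇒ h·k2=z(1+5/8z)y_n
  y_{n+1}/y_n = 1 − 5/16z + 21/16z(1+5/8z) = 1 + z + 105/128z²
  Hence R(z) = 1 + z + 105/128z².

Boundary: |R(x)|=1, x<0.
x=-0.71: |R|=0.7035
R=1: x+105/128x²=0 ⇒ x=−128/105=-1.2190; min R=1−1/(4·105/128)=0.6952>−1
Confirm numerically:
  x=-1.168: |R|=0.95109 <1
  x=-1.053: |R|=0.85657 <1
  x=-1.032: |R|=0.84165 <1
  x=-0.661: |R|=0.69741 <1
  x=-1.586: |R|=1.47741 >1
  x=-1.375: |R|=1.17590 >1
Interval (-1.2190, 0).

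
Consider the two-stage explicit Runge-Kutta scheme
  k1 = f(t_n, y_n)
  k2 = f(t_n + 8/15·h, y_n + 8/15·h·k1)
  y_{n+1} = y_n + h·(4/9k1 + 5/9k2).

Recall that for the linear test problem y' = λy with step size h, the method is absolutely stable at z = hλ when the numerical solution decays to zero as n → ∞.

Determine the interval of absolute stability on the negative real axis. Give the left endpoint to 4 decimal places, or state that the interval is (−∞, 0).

z∈(-3.3750,0).

With y'=λy (z=hλ):
  k1=λy_n ⇒ h·k1=z·y_n;  k2=λ(1+8/15z)y_n ⇒ h·k2=z(1+8/15z)y_n
  y_{n+1}/y_n = 1 + 4/9z + 5/9z(1+8/15z) = 1 + z + 8/27z²
  so R(z) = 1 + z + 8/27z².

Solve |R(x)|<1 on ℝ⁻.
x=-0.72: |R|=0.4336
R=1: x+8/27x²=0 ⇒ x=−27/8=-3.3750; min R=1−1/(4·8/27)=0.1562>−1
Confirm numerically:
  x=-3.057: |R|=0.71196 <1
  x=-2.318: |R|=0.27404 <1
  x=-2.187: |R|=0.23018 <1
  x=-3.729: |R|=1.39113 >1
  x=-3.569: |R|=1.20515 >1
Interval (-3.3750, 0).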